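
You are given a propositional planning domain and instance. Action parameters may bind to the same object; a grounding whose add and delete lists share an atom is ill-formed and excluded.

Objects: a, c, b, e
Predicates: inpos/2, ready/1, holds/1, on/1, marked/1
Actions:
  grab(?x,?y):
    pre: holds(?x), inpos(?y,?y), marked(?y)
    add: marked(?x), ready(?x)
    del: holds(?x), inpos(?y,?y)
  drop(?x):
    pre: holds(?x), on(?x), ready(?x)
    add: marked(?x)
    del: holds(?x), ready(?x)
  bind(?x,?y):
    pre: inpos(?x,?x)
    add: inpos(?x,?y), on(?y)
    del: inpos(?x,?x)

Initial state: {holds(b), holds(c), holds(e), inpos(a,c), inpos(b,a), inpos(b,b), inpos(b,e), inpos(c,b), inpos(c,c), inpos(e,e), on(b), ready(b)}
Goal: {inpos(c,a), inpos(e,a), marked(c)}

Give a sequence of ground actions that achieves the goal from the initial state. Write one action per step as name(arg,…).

drop(b); grab(c,b); bind(c,a); bind(e,a)

1. drop(b)  →  {holds(c), holds(e), inpos(a,c), inpos(b,a), inpos(b,b), inpos(b,e), inpos(c,b), inpos(c,c), inpos(e,e), marked(b), on(b)}
2. grab(c,b)  →  {holds(e), inpos(a,c), inpos(b,a), inpos(b,e), inpos(c,b), inpos(c,c), inpos(e,e), marked(b), marked(c), on(b), ready(c)}
3. bind(c,a)  →  {holds(e), inpos(a,c), inpos(b,a), inpos(b,e), inpos(c,a), inpos(c,b), inpos(e,e), marked(b), marked(c), on(a), on(b), ready(c)}
4. bind(e,a)  →  {holds(e), inpos(a,c), inpos(b,a), inpos(b,e), inpos(c,a), inpos(c,b), inpos(e,a), marked(b), marked(c), on(a), on(b), ready(c)}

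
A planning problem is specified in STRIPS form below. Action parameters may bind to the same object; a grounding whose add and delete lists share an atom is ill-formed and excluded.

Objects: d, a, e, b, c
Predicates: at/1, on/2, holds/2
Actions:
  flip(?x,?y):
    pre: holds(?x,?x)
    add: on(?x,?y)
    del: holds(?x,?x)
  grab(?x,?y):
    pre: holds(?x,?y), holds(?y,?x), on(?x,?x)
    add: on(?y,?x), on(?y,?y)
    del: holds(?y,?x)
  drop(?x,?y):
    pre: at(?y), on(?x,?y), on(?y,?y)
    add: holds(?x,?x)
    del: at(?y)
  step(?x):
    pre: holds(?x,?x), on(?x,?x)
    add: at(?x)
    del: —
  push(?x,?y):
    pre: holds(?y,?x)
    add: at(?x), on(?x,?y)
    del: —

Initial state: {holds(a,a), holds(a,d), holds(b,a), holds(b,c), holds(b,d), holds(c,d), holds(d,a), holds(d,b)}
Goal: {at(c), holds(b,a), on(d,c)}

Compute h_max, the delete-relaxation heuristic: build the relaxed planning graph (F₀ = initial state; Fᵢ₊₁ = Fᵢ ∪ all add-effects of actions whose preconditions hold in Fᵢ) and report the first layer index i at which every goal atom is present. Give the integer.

F0 = init (8 atoms)
F1 = F0 ∪ {at(a), at(b), at(c), at(d), on(a,a), on(a,b), on(a,c), on(a,d), on(a,e), on(b,d), on(c,b), on(d,a), on(d,b), on(d,c)}  (22 atoms)
goal ⊆ F1  ⇒  h_max = 1

1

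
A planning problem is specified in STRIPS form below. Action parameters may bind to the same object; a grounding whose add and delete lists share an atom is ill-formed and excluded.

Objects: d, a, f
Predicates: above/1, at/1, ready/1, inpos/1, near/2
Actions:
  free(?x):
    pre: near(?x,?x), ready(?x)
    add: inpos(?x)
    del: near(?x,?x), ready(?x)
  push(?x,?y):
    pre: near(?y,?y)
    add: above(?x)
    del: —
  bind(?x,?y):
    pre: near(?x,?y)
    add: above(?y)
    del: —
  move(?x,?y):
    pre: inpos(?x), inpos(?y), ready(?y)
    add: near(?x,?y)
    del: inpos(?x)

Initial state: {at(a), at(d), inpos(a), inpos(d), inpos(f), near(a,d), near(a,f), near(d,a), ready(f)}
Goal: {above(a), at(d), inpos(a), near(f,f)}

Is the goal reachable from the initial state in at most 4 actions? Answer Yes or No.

Yes

1. bind(d,a)  →  {above(a), at(a), at(d), inpos(a), inpos(d), inpos(f), near(a,d), near(a,f), near(d,a), ready(f)}
2. move(f,f)  →  {above(a), at(a), at(d), inpos(a), inpos(d), near(a,d), near(a,f), near(d,a), near(f,f), ready(f)}
optimal plan length = 2; 2 ≤ 4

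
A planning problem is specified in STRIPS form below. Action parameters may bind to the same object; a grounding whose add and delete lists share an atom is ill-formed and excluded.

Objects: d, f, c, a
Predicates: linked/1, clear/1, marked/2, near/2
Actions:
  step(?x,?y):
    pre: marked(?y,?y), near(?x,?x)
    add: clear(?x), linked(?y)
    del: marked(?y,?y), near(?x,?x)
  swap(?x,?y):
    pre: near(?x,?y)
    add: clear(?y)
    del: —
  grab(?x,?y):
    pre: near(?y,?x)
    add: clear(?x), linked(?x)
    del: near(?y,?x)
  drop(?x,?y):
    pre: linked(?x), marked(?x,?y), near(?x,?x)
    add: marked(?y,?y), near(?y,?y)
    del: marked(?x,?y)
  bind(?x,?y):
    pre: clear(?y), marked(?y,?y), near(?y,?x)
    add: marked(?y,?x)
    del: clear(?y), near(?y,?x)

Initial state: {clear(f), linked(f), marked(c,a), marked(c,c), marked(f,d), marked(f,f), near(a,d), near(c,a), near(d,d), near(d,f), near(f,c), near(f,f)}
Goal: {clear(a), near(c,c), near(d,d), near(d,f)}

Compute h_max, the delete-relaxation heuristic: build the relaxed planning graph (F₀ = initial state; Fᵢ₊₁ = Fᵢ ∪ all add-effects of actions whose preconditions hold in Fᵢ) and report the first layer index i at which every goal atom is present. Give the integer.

F0 = init (12 atoms)
F1 = F0 ∪ {clear(a), clear(c), clear(d), linked(a), linked(c), linked(d), marked(d,d), marked(f,c)}  (20 atoms)
F2 = F1 ∪ {marked(d,f), near(c,c)}  (22 atoms)
goal ⊆ F2  ⇒  h_max = 2

2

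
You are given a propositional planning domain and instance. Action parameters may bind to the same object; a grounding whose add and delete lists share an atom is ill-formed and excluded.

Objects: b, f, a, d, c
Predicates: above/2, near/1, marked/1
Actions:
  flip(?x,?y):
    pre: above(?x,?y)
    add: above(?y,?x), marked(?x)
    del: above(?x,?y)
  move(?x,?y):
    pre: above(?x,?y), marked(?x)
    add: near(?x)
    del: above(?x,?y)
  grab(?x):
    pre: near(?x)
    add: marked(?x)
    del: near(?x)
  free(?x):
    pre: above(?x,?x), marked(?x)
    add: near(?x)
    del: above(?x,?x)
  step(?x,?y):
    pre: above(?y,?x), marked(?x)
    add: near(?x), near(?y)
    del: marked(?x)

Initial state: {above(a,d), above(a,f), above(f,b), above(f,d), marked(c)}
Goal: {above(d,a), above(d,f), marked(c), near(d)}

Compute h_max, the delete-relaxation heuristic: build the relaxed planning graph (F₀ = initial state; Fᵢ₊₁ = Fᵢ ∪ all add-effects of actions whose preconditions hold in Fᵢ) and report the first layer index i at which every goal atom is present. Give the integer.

2

F0 = init (5 atoms)
F1 = F0 ∪ {above(b,f), above(d,a), above(d,f), above(f,a), marked(a), marked(f)}  (11 atoms)
F2 = F1 ∪ {marked(b), marked(d), near(a), near(b), near(d), near(f)}  (17 atoms)
goal ⊆ F2  ⇒  h_max = 2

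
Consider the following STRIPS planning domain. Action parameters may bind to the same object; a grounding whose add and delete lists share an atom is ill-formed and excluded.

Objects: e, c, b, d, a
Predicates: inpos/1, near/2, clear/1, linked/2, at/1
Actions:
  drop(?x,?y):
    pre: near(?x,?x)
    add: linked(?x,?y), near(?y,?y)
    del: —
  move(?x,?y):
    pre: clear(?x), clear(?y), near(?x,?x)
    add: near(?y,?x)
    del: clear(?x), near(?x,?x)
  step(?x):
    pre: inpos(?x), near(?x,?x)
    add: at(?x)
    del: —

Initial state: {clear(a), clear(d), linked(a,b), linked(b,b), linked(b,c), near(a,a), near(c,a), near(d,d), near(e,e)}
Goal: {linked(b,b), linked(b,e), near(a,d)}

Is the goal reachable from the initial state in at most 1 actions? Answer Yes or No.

No

1. drop(e,b)  →  {clear(a), clear(d), linked(a,b), linked(b,b), linked(b,c), linked(e,b), near(a,a), near(b,b), near(c,a), near(d,d), near(e,e)}
2. drop(b,e)  →  {clear(a), clear(d), linked(a,b), linked(b,b), linked(b,c), linked(b,e), linked(e,b), near(a,a), near(b,b), near(c,a), near(d,d), near(e,e)}
3. move(d,a)  →  {clear(a), linked(a,b), linked(b,b), linked(b,c), linked(b,e), linked(e,b), near(a,a), near(a,d), near(b,b), near(c,a), near(e,e)}
optimal plan length = 3; 3 > 1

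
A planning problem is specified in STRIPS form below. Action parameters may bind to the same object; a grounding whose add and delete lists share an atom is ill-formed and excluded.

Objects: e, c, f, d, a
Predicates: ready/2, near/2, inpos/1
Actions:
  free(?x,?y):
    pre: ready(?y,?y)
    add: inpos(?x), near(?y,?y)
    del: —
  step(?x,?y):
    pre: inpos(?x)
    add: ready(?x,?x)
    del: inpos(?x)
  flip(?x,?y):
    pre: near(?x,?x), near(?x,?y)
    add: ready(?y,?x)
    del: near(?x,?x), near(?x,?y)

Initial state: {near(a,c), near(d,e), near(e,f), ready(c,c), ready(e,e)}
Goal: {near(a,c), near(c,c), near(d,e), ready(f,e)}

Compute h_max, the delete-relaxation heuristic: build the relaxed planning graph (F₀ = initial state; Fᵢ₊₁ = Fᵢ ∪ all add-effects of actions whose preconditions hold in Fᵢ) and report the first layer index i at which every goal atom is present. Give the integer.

F0 = init (5 atoms)
F1 = F0 ∪ {inpos(a), inpos(c), inpos(d), inpos(e), inpos(f), near(c,c), near(e,e)}  (12 atoms)
F2 = F1 ∪ {ready(a,a), ready(d,d), ready(f,e), ready(f,f)}  (16 atoms)
goal ⊆ F2  ⇒  h_max = 2

2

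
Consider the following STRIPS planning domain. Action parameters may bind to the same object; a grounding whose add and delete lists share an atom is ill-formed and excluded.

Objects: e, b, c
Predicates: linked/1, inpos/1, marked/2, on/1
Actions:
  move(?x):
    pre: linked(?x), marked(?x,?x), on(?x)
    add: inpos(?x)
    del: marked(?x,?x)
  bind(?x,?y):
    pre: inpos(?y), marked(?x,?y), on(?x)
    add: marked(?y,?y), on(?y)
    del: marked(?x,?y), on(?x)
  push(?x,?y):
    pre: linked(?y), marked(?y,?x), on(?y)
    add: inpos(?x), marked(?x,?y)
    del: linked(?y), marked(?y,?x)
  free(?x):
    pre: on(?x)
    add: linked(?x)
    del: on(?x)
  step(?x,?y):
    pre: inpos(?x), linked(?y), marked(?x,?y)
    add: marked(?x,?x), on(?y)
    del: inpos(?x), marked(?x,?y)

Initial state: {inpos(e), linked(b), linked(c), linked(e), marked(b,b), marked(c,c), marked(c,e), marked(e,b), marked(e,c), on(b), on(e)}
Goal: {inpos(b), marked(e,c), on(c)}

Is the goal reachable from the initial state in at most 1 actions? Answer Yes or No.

1. move(b)  →  {inpos(b), inpos(e), linked(b), linked(c), linked(e), marked(c,c), marked(c,e), marked(e,b), marked(e,c), on(b), on(e)}
2. step(e,c)  →  {inpos(b), linked(b), linked(c), linked(e), marked(c,c), marked(c,e), marked(e,b), marked(e,e), on(b), on(c), on(e)}
3. push(e,c)  →  {inpos(b), inpos(e), linked(b), linked(e), marked(c,c), marked(e,b), marked(e,c), marked(e,e), on(b), on(c), on(e)}
optimal plan length = 3; 3 > 1

No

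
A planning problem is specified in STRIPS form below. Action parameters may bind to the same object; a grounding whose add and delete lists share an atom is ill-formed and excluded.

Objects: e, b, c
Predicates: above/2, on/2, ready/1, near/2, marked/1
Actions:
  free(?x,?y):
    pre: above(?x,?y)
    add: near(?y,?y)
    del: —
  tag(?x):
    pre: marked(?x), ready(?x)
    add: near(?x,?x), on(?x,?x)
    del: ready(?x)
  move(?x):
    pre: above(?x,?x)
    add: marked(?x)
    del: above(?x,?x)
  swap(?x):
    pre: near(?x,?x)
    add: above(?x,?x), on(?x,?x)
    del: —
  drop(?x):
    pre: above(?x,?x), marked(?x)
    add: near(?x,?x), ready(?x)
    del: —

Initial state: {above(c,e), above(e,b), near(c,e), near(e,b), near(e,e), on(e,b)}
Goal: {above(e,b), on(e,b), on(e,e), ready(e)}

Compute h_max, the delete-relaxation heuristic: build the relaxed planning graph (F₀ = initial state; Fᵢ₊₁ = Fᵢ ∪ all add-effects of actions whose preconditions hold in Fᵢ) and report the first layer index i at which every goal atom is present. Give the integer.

F0 = init (6 atoms)
F1 = F0 ∪ {above(e,e), near(b,b), on(e,e)}  (9 atoms)
F2 = F1 ∪ {above(b,b), marked(e), on(b,b)}  (12 atoms)
F3 = F2 ∪ {marked(b), ready(e)}  (14 atoms)
goal ⊆ F3  ⇒  h_max = 3

3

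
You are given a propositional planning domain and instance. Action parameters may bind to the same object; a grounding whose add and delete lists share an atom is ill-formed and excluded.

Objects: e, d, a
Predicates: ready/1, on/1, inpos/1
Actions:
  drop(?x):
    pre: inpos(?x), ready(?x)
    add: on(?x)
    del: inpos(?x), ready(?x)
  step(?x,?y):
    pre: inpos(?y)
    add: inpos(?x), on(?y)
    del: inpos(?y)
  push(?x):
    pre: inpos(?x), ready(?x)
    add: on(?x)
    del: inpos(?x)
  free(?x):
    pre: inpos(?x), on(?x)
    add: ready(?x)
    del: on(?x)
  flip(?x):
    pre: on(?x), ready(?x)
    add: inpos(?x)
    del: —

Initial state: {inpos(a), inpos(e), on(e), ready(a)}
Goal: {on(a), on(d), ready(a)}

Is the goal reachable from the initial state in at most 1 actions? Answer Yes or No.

No

1. step(d,a)  →  {inpos(d), inpos(e), on(a), on(e), ready(a)}
2. step(e,d)  →  {inpos(e), on(a), on(d), on(e), ready(a)}
optimal plan length = 2; 2 > 1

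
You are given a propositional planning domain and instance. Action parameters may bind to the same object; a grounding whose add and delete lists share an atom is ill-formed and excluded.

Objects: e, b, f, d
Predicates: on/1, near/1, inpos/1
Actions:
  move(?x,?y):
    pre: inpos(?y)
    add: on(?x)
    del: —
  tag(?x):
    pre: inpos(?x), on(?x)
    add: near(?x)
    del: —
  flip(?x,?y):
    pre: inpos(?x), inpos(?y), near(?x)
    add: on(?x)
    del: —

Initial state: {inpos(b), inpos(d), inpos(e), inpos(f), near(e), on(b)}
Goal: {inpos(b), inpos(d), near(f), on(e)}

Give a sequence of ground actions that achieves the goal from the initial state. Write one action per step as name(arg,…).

1. move(e,e)  →  {inpos(b), inpos(d), inpos(e), inpos(f), near(e), on(b), on(e)}
2. move(f,e)  →  {inpos(b), inpos(d), inpos(e), inpos(f), near(e), on(b), on(e), on(f)}
3. tag(f)  →  {inpos(b), inpos(d), inpos(e), inpos(f), near(e), near(f), on(b), on(e), on(f)}

move(e,e); move(f,e); tag(f)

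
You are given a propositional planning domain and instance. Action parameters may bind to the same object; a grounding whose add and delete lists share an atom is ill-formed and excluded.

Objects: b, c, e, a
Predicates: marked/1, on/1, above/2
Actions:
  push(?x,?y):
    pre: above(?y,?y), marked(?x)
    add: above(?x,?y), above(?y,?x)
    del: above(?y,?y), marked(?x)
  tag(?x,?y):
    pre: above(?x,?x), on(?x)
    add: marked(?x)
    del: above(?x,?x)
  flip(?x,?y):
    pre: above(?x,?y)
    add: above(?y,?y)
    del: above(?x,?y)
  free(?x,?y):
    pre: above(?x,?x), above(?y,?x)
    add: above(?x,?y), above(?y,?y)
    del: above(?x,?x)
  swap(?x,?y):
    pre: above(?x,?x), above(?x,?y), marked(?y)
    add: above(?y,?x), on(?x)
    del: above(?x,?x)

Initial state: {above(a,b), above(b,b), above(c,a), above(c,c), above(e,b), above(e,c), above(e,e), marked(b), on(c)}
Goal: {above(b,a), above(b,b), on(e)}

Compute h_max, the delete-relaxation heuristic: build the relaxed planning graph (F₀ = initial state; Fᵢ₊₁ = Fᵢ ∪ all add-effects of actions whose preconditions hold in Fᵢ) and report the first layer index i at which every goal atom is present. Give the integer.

F0 = init (9 atoms)
F1 = F0 ∪ {above(a,a), above(b,a), above(b,c), above(b,e), above(c,b), above(c,e), marked(c), on(e)}  (17 atoms)
goal ⊆ F1  ⇒  h_max = 1

1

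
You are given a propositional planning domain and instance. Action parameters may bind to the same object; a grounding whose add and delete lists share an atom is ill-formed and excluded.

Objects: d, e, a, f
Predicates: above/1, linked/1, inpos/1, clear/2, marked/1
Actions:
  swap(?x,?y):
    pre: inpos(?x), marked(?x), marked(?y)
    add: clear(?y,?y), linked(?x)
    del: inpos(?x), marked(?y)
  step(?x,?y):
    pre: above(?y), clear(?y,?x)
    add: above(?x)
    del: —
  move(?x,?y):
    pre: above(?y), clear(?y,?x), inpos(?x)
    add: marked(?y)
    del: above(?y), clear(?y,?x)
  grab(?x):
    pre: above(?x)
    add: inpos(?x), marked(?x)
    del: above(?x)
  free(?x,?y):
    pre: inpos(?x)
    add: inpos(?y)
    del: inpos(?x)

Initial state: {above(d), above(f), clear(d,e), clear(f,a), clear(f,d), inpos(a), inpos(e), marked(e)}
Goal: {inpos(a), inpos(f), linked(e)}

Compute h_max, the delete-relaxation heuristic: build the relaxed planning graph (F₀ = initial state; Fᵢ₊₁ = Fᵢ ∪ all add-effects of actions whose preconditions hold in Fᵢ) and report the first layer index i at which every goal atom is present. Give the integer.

F0 = init (8 atoms)
F1 = F0 ∪ {above(a), above(e), clear(e,e), inpos(d), inpos(f), linked(e), marked(d), marked(f)}  (16 atoms)
goal ⊆ F1  ⇒  h_max = 1

1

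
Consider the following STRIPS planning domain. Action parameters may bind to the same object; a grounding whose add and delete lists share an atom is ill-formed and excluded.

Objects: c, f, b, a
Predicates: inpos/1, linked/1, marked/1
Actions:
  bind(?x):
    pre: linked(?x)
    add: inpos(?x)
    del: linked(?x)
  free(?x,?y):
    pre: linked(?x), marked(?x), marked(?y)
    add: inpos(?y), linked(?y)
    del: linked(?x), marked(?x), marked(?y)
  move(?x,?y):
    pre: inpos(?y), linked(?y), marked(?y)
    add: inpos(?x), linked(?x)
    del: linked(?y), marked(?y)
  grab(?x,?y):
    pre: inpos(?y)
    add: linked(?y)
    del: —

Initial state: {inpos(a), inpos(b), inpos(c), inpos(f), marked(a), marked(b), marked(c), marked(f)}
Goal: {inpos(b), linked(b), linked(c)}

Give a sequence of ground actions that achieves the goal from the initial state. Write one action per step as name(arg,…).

1. grab(c,c)  →  {inpos(a), inpos(b), inpos(c), inpos(f), linked(c), marked(a), marked(b), marked(c), marked(f)}
2. grab(c,b)  →  {inpos(a), inpos(b), inpos(c), inpos(f), linked(b), linked(c), marked(a), marked(b), marked(c), marked(f)}

grab(c,c); grab(c,b)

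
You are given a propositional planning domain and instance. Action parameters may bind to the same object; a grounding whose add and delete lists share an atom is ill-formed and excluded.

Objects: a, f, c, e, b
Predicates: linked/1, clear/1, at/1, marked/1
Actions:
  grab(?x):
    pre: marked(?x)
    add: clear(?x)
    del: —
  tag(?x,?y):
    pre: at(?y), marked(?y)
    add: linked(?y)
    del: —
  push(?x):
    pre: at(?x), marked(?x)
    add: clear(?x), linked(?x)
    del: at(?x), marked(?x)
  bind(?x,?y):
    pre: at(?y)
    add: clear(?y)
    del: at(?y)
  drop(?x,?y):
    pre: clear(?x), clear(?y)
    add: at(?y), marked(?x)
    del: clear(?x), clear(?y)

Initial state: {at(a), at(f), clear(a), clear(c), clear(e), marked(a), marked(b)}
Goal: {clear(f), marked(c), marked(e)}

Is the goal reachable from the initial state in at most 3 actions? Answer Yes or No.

1. bind(a,f)  →  {at(a), clear(a), clear(c), clear(e), clear(f), marked(a), marked(b)}
2. drop(c,a)  →  {at(a), clear(e), clear(f), marked(a), marked(b), marked(c)}
3. drop(e,e)  →  {at(a), at(e), clear(f), marked(a), marked(b), marked(c), marked(e)}
optimal plan length = 3; 3 ≤ 3

Yes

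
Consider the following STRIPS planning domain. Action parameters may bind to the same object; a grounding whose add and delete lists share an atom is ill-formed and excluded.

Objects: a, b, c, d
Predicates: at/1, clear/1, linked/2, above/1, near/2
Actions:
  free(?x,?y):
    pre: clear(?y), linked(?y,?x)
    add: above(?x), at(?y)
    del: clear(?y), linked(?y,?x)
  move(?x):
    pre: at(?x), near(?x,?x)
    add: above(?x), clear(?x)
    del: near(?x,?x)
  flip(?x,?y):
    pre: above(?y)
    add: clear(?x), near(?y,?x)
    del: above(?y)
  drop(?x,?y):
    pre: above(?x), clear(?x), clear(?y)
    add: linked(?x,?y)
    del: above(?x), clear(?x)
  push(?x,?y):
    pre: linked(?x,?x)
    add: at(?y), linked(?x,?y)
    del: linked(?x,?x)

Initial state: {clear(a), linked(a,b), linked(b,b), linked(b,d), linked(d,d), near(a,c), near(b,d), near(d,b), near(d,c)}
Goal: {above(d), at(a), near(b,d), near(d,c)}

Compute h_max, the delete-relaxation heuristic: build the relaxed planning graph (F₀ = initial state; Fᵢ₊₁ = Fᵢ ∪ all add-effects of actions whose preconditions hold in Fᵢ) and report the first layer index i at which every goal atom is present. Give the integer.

3

F0 = init (9 atoms)
F1 = F0 ∪ {above(b), at(a), at(b), at(c), at(d), linked(b,a), linked(b,c), linked(d,a), linked(d,b), linked(d,c)}  (19 atoms)
F2 = F1 ∪ {clear(b), clear(c), clear(d), near(b,a), near(b,b), near(b,c)}  (25 atoms)
F3 = F2 ∪ {above(a), above(c), above(d)}  (28 atoms)
goal ⊆ F3  ⇒  h_max = 3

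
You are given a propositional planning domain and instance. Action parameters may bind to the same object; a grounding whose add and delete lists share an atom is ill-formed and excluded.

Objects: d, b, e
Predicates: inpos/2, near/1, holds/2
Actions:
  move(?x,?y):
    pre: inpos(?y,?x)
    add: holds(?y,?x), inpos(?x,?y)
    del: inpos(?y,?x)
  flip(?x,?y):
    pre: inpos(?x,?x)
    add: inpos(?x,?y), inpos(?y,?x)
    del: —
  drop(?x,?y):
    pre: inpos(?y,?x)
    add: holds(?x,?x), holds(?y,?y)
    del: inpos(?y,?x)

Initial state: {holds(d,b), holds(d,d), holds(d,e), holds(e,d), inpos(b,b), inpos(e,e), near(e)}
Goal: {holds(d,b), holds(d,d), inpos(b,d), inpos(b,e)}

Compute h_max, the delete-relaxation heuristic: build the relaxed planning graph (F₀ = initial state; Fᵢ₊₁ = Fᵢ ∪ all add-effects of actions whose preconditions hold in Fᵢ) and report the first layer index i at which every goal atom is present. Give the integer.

1

F0 = init (7 atoms)
F1 = F0 ∪ {holds(b,b), holds(e,e), inpos(b,d), inpos(b,e), inpos(d,b), inpos(d,e), inpos(e,b), inpos(e,d)}  (15 atoms)
goal ⊆ F1  ⇒  h_max = 1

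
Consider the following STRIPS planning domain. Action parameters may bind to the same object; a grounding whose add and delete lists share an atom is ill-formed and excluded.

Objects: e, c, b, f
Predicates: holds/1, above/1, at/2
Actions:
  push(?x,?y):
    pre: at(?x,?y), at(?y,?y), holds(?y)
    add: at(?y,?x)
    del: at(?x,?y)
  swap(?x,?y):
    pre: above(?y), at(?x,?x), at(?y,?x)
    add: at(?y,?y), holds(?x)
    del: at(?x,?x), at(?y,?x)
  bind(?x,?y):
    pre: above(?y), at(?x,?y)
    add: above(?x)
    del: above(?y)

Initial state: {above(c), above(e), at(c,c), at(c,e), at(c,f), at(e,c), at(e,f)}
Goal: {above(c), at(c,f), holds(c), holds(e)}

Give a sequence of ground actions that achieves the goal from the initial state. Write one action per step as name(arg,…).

swap(c,e); swap(e,c)

1. swap(c,e)  →  {above(c), above(e), at(c,e), at(c,f), at(e,e), at(e,f), holds(c)}
2. swap(e,c)  →  {above(c), above(e), at(c,c), at(c,f), at(e,f), holds(c), holds(e)}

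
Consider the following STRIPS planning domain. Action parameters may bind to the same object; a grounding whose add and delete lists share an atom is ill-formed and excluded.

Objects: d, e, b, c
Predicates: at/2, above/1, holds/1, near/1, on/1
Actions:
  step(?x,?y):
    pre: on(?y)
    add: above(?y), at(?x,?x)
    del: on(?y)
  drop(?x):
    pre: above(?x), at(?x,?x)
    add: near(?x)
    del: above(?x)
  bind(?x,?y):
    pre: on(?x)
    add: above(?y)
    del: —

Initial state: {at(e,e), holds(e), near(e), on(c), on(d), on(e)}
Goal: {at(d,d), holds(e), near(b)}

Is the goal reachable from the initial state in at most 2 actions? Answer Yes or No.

1. step(d,d)  →  {above(d), at(d,d), at(e,e), holds(e), near(e), on(c), on(e)}
2. step(b,e)  →  {above(d), above(e), at(b,b), at(d,d), at(e,e), holds(e), near(e), on(c)}
3. bind(c,b)  →  {above(b), above(d), above(e), at(b,b), at(d,d), at(e,e), holds(e), near(e), on(c)}
4. drop(b)  →  {above(d), above(e), at(b,b), at(d,d), at(e,e), holds(e), near(b), near(e), on(c)}
optimal plan length = 4; 4 > 2

No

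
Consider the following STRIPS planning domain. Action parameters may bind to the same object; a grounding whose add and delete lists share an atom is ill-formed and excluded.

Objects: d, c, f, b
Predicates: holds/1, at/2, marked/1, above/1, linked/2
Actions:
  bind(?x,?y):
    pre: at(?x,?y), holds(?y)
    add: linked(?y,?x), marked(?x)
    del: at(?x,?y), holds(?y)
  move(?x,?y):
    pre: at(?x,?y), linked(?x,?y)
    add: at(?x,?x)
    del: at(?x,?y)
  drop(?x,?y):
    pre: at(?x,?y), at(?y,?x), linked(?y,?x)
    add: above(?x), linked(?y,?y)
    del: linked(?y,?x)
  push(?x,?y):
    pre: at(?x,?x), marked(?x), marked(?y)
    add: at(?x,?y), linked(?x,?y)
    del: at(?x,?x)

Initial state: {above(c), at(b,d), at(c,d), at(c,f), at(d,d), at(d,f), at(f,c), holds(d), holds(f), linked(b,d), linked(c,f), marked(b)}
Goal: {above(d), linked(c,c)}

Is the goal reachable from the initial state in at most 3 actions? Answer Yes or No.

1. bind(d,f)  →  {above(c), at(b,d), at(c,d), at(c,f), at(d,d), at(f,c), holds(d), linked(b,d), linked(c,f), linked(f,d), marked(b), marked(d)}
2. drop(f,c)  →  {above(c), above(f), at(b,d), at(c,d), at(c,f), at(d,d), at(f,c), holds(d), linked(b,d), linked(c,c), linked(f,d), marked(b), marked(d)}
3. push(d,b)  →  {above(c), above(f), at(b,d), at(c,d), at(c,f), at(d,b), at(f,c), holds(d), linked(b,d), linked(c,c), linked(d,b), linked(f,d), marked(b), marked(d)}
4. drop(d,b)  →  {above(c), above(d), above(f), at(b,d), at(c,d), at(c,f), at(d,b), at(f,c), holds(d), linked(b,b), linked(c,c), linked(d,b), linked(f,d), marked(b), marked(d)}
optimal plan length = 4; 4 > 3

No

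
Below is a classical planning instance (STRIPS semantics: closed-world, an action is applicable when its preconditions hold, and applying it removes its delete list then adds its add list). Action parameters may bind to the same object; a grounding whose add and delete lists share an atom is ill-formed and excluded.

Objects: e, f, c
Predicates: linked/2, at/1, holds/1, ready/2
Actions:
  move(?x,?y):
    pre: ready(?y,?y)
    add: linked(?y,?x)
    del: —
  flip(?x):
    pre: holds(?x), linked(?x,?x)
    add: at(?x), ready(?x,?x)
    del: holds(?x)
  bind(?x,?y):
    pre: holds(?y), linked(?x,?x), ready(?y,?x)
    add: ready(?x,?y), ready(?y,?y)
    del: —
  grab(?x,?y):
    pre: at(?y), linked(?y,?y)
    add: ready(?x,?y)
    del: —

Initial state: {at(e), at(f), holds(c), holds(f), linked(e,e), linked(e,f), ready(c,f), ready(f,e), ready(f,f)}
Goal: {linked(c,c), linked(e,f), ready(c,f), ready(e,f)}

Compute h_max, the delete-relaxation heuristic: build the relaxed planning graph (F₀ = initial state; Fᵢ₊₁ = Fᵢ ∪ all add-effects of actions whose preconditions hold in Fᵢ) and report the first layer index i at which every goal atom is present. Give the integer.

F0 = init (9 atoms)
F1 = F0 ∪ {linked(f,c), linked(f,e), linked(f,f), ready(c,e), ready(e,e), ready(e,f)}  (15 atoms)
F2 = F1 ∪ {linked(e,c), ready(c,c), ready(e,c), ready(f,c)}  (19 atoms)
F3 = F2 ∪ {linked(c,c), linked(c,e), linked(c,f)}  (22 atoms)
goal ⊆ F3  ⇒  h_max = 3

3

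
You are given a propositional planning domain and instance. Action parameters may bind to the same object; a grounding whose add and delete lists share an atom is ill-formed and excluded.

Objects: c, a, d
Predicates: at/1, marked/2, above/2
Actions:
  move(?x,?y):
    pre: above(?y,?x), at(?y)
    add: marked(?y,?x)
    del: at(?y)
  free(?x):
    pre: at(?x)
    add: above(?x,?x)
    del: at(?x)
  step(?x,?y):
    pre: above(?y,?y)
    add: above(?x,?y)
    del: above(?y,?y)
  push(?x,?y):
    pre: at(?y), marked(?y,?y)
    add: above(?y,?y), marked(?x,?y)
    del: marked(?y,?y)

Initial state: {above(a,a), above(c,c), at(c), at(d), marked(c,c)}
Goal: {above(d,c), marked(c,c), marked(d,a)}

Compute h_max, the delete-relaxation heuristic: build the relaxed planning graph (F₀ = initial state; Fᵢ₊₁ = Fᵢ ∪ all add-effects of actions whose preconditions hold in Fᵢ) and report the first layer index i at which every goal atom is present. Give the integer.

2

F0 = init (5 atoms)
F1 = F0 ∪ {above(a,c), above(c,a), above(d,a), above(d,c), above(d,d), marked(a,c), marked(d,c)}  (12 atoms)
F2 = F1 ∪ {above(a,d), above(c,d), marked(c,a), marked(d,a), marked(d,d)}  (17 atoms)
goal ⊆ F2  ⇒  h_max = 2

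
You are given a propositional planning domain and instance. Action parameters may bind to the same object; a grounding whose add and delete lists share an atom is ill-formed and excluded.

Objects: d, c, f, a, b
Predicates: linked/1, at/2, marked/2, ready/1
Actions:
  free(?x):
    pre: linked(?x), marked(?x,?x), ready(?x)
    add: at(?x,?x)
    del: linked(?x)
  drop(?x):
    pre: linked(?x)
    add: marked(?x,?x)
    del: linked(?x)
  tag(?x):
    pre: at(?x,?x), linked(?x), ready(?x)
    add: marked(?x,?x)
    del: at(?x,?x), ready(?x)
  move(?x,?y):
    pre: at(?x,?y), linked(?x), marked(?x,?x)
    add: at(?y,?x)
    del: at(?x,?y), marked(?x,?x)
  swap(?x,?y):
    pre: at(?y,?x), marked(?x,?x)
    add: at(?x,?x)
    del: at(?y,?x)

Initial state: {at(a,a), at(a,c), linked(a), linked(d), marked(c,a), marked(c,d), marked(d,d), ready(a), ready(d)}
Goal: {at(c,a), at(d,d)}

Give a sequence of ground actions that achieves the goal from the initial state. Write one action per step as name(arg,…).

1. free(d)  →  {at(a,a), at(a,c), at(d,d), linked(a), marked(c,a), marked(c,d), marked(d,d), ready(a), ready(d)}
2. tag(a)  →  {at(a,c), at(d,d), linked(a), marked(a,a), marked(c,a), marked(c,d), marked(d,d), ready(d)}
3. move(a,c)  →  {at(c,a), at(d,d), linked(a), marked(c,a), marked(c,d), marked(d,d), ready(d)}

free(d); tag(a); move(a,c)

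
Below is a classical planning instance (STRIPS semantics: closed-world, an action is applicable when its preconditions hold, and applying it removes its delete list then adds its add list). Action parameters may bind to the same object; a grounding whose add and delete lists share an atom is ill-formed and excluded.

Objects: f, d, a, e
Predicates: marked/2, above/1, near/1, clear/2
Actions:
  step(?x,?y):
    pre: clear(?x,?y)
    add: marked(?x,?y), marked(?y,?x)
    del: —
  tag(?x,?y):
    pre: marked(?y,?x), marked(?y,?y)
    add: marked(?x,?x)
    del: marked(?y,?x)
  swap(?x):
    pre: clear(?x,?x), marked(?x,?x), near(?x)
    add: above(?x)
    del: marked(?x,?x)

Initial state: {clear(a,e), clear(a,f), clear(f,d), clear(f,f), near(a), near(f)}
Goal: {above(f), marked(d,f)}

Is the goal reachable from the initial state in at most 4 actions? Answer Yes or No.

Yes

1. step(f,f)  →  {clear(a,e), clear(a,f), clear(f,d), clear(f,f), marked(f,f), near(a), near(f)}
2. step(f,d)  →  {clear(a,e), clear(a,f), clear(f,d), clear(f,f), marked(d,f), marked(f,d), marked(f,f), near(a), near(f)}
3. swap(f)  →  {above(f), clear(a,e), clear(a,f), clear(f,d), clear(f,f), marked(d,f), marked(f,d), near(a), near(f)}
optimal plan length = 3; 3 ≤ 4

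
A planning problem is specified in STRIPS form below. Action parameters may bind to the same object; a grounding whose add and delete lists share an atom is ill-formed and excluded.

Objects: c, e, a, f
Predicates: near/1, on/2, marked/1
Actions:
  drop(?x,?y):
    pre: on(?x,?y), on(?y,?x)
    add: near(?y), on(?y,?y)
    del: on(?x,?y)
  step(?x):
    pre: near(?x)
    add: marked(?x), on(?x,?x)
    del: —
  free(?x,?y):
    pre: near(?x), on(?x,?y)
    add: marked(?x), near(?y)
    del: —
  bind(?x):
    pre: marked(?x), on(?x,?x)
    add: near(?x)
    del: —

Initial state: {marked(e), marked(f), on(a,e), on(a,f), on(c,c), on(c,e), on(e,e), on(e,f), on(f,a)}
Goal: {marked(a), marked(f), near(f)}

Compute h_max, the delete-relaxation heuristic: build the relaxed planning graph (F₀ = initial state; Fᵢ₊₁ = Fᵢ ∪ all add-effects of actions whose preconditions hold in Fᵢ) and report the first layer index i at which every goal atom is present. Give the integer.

2

F0 = init (9 atoms)
F1 = F0 ∪ {near(a), near(e), near(f), on(a,a), on(f,f)}  (14 atoms)
F2 = F1 ∪ {marked(a)}  (15 atoms)
goal ⊆ F2  ⇒  h_max = 2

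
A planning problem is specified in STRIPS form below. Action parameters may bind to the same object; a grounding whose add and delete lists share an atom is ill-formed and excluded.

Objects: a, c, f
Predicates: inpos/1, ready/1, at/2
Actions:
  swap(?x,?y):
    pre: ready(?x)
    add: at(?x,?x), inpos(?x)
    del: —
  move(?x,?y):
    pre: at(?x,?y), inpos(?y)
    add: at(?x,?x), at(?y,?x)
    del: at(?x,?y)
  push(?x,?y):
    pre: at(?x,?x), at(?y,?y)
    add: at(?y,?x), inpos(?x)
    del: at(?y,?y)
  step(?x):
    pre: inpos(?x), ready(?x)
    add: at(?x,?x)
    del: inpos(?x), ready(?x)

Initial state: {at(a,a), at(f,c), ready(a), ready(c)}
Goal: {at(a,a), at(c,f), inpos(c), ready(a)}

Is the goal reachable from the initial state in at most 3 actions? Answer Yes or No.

1. swap(c,a)  →  {at(a,a), at(c,c), at(f,c), inpos(c), ready(a), ready(c)}
2. move(f,c)  →  {at(a,a), at(c,c), at(c,f), at(f,f), inpos(c), ready(a), ready(c)}
optimal plan length = 2; 2 ≤ 3

Yes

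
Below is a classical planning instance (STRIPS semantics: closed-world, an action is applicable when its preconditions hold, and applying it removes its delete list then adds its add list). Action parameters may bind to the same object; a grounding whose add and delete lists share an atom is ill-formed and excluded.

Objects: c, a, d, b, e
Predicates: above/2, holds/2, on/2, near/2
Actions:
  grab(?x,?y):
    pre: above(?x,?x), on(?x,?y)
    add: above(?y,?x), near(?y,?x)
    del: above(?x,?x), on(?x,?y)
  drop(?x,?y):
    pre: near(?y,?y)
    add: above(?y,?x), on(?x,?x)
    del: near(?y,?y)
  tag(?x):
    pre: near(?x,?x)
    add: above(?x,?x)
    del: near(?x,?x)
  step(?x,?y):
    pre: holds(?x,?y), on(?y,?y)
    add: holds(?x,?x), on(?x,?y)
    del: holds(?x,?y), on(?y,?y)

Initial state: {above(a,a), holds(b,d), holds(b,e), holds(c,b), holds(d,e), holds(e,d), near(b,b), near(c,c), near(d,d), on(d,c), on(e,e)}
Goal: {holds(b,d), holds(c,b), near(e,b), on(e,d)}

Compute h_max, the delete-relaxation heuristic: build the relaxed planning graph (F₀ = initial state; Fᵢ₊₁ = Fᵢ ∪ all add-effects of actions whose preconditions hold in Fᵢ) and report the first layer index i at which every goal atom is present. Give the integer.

2

F0 = init (11 atoms)
F1 = F0 ∪ {above(b,a), above(b,b), above(b,c), above(b,d), above(b,e), above(c,a), above(c,b), above(c,c), above(c,d), above(c,e), above(d,a), above(d,b), above(d,c), above(d,d), above(d,e), holds(b,b), holds(d,d), on(a,a), on(b,b), on(b,e), on(c,c), on(d,d), on(d,e)}  (34 atoms)
F2 = F1 ∪ {above(e,b), above(e,d), holds(c,c), holds(e,e), near(c,d), near(e,b), near(e,d), on(b,d), on(c,b), on(e,d)}  (44 atoms)
goal ⊆ F2  ⇒  h_max = 2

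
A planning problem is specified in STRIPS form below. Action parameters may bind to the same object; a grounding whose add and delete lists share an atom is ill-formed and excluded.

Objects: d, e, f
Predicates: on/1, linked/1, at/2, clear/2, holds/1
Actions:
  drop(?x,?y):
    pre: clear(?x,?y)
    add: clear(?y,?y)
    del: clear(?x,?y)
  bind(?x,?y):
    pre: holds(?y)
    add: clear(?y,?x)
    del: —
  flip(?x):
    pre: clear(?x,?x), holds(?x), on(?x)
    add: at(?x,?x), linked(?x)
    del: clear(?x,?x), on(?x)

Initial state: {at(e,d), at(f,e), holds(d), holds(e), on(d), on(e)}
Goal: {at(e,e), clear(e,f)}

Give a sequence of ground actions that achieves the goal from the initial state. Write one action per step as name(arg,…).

bind(e,e); bind(f,e); flip(e)

1. bind(e,e)  →  {at(e,d), at(f,e), clear(e,e), holds(d), holds(e), on(d), on(e)}
2. bind(f,e)  →  {at(e,d), at(f,e), clear(e,e), clear(e,f), holds(d), holds(e), on(d), on(e)}
3. flip(e)  →  {at(e,d), at(e,e), at(f,e), clear(e,f), holds(d), holds(e), linked(e), on(d)}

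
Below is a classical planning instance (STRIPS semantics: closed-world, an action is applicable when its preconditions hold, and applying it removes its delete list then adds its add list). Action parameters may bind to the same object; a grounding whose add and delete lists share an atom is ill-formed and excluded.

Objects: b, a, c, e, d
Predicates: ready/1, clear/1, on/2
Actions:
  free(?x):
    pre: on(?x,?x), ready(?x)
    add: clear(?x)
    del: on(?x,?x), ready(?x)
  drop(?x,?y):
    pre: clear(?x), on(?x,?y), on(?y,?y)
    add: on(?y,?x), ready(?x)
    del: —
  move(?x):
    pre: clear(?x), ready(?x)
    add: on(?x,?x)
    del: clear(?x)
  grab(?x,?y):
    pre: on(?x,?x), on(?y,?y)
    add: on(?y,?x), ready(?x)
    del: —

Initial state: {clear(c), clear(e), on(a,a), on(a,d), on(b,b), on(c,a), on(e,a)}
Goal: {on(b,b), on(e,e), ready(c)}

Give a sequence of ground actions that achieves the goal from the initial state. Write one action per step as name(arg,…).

1. drop(c,a)  →  {clear(c), clear(e), on(a,a), on(a,c), on(a,d), on(b,b), on(c,a), on(e,a), ready(c)}
2. drop(e,a)  →  {clear(c), clear(e), on(a,a), on(a,c), on(a,d), on(a,e), on(b,b), on(c,a), on(e,a), ready(c), ready(e)}
3. move(e)  →  {clear(c), on(a,a), on(a,c), on(a,d), on(a,e), on(b,b), on(c,a), on(e,a), on(e,e), ready(c), ready(e)}

drop(c,a); drop(e,a); move(e)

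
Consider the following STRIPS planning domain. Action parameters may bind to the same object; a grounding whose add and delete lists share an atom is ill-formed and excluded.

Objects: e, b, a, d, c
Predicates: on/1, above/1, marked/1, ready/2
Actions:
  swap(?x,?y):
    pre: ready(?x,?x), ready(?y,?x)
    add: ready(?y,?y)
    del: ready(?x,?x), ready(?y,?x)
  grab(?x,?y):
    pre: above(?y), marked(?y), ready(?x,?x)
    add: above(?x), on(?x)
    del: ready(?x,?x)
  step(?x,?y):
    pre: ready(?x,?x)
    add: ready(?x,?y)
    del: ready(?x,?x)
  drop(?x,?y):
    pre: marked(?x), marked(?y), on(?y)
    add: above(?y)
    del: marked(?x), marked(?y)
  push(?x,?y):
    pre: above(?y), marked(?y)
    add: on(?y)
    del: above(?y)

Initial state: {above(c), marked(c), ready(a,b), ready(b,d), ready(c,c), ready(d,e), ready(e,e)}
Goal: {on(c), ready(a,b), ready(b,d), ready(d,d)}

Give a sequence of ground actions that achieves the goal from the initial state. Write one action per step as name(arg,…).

swap(e,d); grab(c,c)

1. swap(e,d)  →  {above(c), marked(c), ready(a,b), ready(b,d), ready(c,c), ready(d,d)}
2. grab(c,c)  →  {above(c), marked(c), on(c), ready(a,b), ready(b,d), ready(d,d)}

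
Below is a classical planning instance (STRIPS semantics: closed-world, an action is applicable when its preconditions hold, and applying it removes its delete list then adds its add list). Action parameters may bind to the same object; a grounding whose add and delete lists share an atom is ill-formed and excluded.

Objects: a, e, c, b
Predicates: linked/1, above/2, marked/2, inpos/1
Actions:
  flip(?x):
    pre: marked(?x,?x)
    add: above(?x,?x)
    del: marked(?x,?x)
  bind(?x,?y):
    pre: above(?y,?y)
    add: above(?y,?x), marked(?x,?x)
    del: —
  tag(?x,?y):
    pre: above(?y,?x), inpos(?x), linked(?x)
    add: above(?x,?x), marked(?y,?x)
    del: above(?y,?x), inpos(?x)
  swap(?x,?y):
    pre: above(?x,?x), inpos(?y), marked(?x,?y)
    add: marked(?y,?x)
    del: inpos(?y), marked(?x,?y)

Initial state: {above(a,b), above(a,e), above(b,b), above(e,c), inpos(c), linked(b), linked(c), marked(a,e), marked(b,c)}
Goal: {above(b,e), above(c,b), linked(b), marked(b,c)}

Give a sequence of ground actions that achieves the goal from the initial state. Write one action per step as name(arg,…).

bind(e,b); tag(c,e); bind(b,c)

1. bind(e,b)  →  {above(a,b), above(a,e), above(b,b), above(b,e), above(e,c), inpos(c), linked(b), linked(c), marked(a,e), marked(b,c), marked(e,e)}
2. tag(c,e)  →  {above(a,b), above(a,e), above(b,b), above(b,e), above(c,c), linked(b), linked(c), marked(a,e), marked(b,c), marked(e,c), marked(e,e)}
3. bind(b,c)  →  {above(a,b), above(a,e), above(b,b), above(b,e), above(c,b), above(c,c), linked(b), linked(c), marked(a,e), marked(b,b), marked(b,c), marked(e,c), marked(e,e)}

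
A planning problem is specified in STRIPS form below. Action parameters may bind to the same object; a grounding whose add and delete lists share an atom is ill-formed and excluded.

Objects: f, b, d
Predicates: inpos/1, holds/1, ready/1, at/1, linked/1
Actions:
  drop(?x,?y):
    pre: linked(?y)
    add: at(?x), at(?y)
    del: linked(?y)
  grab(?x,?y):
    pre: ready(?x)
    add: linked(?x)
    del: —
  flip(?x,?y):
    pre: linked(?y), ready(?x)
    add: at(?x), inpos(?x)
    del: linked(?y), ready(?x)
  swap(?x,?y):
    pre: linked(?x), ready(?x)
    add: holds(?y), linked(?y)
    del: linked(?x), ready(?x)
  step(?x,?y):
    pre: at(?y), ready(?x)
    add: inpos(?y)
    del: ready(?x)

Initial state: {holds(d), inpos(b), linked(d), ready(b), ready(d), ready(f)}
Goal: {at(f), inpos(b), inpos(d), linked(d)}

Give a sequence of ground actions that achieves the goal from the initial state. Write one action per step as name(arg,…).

1. drop(f,d)  →  {at(d), at(f), holds(d), inpos(b), ready(b), ready(d), ready(f)}
2. grab(d,f)  →  {at(d), at(f), holds(d), inpos(b), linked(d), ready(b), ready(d), ready(f)}
3. step(f,d)  →  {at(d), at(f), holds(d), inpos(b), inpos(d), linked(d), ready(b), ready(d)}

drop(f,d); grab(d,f); step(f,d)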